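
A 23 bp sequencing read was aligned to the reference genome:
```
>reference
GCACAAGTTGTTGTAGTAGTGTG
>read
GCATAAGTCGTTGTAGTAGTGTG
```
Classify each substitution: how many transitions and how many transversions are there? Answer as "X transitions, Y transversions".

2 transitions, 0 transversions

Mismatches (1-based):
site 4: C→T (pyrimidine→pyrimidine, transition)
site 9: T→C (pyrimidine→pyrimidine, transition)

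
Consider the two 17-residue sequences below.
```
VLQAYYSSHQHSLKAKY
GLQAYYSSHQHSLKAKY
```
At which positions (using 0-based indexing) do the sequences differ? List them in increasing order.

0

Scanning 0-based: 0: V/G.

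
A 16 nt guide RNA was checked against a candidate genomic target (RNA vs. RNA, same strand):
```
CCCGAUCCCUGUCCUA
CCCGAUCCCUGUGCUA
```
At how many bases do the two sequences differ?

1

Mismatches (1-based): base 13: C→G.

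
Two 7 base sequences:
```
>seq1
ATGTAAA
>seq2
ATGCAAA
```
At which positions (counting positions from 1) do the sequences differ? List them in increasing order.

Differences at position 4 (T→C).

4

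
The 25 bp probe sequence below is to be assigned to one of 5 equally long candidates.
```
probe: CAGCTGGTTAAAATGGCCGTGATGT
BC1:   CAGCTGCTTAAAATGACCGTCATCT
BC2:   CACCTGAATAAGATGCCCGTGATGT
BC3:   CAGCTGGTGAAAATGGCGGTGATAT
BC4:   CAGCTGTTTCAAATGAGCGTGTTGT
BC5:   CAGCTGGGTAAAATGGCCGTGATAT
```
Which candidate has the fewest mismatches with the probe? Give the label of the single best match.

BC5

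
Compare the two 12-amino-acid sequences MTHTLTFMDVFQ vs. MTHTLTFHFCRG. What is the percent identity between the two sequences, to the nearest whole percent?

58%

5 positions differ (8, 9, 10, 11, 12), so 7 of 12 match: 7/12 = 58.33%.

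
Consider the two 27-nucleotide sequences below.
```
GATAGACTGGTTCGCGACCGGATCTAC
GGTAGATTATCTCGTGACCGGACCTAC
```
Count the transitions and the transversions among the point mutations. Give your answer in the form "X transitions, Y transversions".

Transitions (purine↔purine or pyrimidine↔pyrimidine): 2 A→G, 7 C→T, 9 G→A, 11 T→C, 15 C→T, 23 T→C.
Transversions (purine↔pyrimidine): 10 G→T.

6 transitions, 1 transversion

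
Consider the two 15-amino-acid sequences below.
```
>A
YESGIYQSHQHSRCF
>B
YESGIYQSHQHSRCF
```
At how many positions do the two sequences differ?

The two sequences are identical at every position.

0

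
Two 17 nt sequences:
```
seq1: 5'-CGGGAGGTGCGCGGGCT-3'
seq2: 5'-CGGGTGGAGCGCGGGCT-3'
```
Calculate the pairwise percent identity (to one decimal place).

88.2%

Mismatches at positions 5, 8 (1-based): 2 of 17.
Identical positions: 15/17 = 88.24% → 88.2%.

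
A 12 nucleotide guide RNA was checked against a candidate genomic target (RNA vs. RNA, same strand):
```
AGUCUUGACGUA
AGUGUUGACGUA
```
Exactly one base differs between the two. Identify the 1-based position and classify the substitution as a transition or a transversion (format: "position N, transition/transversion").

The sequences differ only at position 4: C→G (pyrimidine→purine), a transversion.

position 4, transversion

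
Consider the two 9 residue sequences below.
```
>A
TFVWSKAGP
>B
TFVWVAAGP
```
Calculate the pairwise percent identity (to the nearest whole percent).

78%

2 positions differ (5, 6), so 7 of 9 match: 7/9 = 77.78%.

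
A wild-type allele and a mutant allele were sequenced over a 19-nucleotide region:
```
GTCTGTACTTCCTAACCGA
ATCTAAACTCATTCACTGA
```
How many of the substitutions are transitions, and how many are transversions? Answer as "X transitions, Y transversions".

5 transitions, 3 transversions

Mismatches (1-based):
position 1: G→A (purine→purine, transition)
position 5: G→A (purine→purine, transition)
position 6: T→A (pyrimidine→purine, transversion)
position 10: T→C (pyrimidine→pyrimidine, transition)
position 11: C→A (pyrimidine→purine, transversion)
position 12: C→T (pyrimidine→pyrimidine, transition)
position 14: A→C (purine→pyrimidine, transversion)
position 17: C→T (pyrimidine→pyrimidine, transition)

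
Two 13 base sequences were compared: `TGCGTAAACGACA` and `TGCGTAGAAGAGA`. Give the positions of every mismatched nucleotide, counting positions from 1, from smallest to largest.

7, 9, 12

Differences at position 7 (A→G), position 9 (C→A), position 12 (C→G).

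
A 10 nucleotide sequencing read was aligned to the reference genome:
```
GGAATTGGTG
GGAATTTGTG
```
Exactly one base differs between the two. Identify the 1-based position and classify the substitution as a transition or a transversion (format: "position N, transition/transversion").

Position 7 changes G→T. G is a purine and T is a pyrimidine, so this is a transversion.

position 7, transversion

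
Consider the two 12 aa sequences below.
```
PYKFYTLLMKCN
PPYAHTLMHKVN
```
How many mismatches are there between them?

Mismatches (1-based): residue 2: Y→P; residue 3: K→Y; residue 4: F→A; residue 5: Y→H; residue 8: L→M; residue 9: M→H; residue 11: C→V.

7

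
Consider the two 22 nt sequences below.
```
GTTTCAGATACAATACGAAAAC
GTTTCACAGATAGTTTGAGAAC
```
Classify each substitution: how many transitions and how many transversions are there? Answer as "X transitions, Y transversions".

4 transitions, 3 transversions

Transitions (purine↔purine or pyrimidine↔pyrimidine): 11 C→T, 13 A→G, 16 C→T, 19 A→G.
Transversions (purine↔pyrimidine): 7 G→C, 9 T→G, 15 A→T.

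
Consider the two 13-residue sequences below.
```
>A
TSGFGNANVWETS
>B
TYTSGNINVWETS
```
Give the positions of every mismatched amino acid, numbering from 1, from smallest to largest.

Scanning 1-based: 2: S/Y; 3: G/T; 4: F/S; 7: A/I.

2, 3, 4, 7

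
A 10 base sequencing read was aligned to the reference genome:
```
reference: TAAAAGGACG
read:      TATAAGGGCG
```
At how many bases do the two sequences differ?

Comparing position by position, 2 bases differ: 3 (A/T), 8 (A/G).

2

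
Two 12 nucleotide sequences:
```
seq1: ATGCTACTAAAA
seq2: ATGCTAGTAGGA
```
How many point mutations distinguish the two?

3

The sequences differ at positions 7, 10, 11 (1-based) — 3 in total.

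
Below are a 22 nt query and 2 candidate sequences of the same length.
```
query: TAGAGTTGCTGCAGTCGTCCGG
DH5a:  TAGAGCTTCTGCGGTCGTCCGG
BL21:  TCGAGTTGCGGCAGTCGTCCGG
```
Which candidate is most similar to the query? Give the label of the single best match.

Hamming distances to query — DH5a: 3; BL21: 2.
Smallest is BL21 with 2 mismatches.

BL21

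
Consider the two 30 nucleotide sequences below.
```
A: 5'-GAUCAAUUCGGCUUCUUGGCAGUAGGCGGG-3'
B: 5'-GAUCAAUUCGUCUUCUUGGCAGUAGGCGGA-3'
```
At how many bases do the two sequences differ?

2

The sequences differ at bases 11, 30 (1-based) — 2 in total.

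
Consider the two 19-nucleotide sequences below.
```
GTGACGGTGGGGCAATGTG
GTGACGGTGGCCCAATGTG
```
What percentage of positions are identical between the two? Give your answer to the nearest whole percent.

89%

Mismatches at positions 11, 12 (1-based): 2 of 19.
Identical positions: 17/19 = 89.47% → 89%.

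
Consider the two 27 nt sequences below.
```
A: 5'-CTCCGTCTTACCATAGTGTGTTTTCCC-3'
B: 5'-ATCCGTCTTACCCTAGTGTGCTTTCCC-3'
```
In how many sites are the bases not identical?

Mismatches (1-based): site 1: C→A; site 13: A→C; site 21: T→C.

3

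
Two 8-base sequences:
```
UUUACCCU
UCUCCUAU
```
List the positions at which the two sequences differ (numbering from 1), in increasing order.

Scanning 1-based: 2: U/C; 4: A/C; 6: C/U; 7: C/A.

2, 4, 6, 7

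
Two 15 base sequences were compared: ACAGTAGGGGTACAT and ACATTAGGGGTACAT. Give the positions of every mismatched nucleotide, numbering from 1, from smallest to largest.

4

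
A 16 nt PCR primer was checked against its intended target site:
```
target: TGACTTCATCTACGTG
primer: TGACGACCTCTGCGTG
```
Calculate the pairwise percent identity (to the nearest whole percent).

4 positions differ (5, 6, 8, 12), so 12 of 16 match: 12/16 = 75%.

75%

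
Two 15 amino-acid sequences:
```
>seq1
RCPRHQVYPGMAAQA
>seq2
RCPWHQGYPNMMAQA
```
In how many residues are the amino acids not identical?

4

Mismatches (1-based): residue 4: R→W; residue 7: V→G; residue 10: G→N; residue 12: A→M.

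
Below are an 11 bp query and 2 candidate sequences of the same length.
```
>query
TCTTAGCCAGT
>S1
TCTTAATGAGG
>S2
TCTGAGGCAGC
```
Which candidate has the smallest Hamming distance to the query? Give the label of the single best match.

S1 differs at 4 sites; S2 differs at 3 sites. The closest is S2.

S2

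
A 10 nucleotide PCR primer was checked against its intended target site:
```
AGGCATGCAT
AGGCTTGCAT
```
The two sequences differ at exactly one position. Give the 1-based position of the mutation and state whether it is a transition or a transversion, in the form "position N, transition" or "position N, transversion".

position 5, transversion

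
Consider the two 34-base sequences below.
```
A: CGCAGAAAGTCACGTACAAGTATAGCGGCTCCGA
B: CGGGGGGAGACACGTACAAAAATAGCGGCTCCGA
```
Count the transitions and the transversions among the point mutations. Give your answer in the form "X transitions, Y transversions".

4 transitions, 3 transversions

Transitions (purine↔purine or pyrimidine↔pyrimidine): 4 A→G, 6 A→G, 7 A→G, 20 G→A.
Transversions (purine↔pyrimidine): 3 C→G, 10 T→A, 21 T→A.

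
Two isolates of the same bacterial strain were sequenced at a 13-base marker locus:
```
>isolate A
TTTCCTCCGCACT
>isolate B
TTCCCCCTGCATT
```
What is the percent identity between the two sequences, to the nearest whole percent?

69%

Mismatches at positions 3, 6, 8, 12 (1-based): 4 of 13.
Identical positions: 9/13 = 69.23% → 69%.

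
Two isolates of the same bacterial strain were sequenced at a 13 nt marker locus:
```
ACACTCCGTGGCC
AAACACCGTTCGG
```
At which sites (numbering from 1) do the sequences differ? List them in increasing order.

2, 5, 10, 11, 12, 13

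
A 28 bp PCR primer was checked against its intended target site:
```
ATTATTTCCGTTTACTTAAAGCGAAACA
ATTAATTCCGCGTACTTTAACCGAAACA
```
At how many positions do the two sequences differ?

5

Mismatches (1-based): position 5: T→A; position 11: T→C; position 12: T→G; position 18: A→T; position 21: G→C.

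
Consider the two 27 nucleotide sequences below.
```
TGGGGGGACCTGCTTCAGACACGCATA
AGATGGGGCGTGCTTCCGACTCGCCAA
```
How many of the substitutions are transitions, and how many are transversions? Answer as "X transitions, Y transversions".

Transitions (purine↔purine or pyrimidine↔pyrimidine): 3 G→A, 8 A→G.
Transversions (purine↔pyrimidine): 1 T→A, 4 G→T, 10 C→G, 17 A→C, 21 A→T, 25 A→C, 26 T→A.

2 transitions, 7 transversions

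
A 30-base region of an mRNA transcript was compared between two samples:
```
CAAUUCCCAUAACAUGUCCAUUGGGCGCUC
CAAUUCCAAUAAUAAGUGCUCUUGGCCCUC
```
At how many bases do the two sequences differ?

8

Comparing position by position, 8 bases differ: 8 (C/A), 13 (C/U), 15 (U/A), 18 (C/G), 20 (A/U), 21 (U/C), 23 (G/U), 27 (G/C).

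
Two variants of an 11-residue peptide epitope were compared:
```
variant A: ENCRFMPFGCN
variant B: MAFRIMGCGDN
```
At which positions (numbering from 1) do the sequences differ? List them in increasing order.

Scanning 1-based: 1: E/M; 2: N/A; 3: C/F; 5: F/I; 7: P/G; 8: F/C; 10: C/D.

1, 2, 3, 5, 7, 8, 10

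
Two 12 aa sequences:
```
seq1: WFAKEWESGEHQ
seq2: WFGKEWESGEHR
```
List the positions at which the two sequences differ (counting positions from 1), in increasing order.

Differences at position 3 (A→G), position 12 (Q→R).

3, 12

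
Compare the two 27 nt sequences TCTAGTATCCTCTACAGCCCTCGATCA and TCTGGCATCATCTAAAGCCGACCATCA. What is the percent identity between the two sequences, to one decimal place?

74.1%

7 positions differ (4, 6, 10, 15, 20, 21, 23), so 20 of 27 match: 20/27 = 74.07%.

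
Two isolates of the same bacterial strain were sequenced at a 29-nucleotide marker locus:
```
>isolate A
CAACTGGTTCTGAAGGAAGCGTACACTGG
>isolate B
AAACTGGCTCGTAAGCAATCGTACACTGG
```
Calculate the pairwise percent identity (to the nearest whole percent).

79%

6 positions differ (1, 8, 11, 12, 16, 19), so 23 of 29 match: 23/29 = 79.31%.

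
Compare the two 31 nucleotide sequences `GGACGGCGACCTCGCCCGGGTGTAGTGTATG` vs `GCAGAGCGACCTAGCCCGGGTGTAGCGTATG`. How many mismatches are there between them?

5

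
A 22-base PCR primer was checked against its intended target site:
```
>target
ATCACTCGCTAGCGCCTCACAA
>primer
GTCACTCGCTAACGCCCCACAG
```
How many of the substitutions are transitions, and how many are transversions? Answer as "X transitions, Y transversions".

Mismatches (1-based):
base 1: A→G (purine→purine, transition)
base 12: G→A (purine→purine, transition)
base 17: T→C (pyrimidine→pyrimidine, transition)
base 22: A→G (purine→purine, transition)

4 transitions, 0 transversions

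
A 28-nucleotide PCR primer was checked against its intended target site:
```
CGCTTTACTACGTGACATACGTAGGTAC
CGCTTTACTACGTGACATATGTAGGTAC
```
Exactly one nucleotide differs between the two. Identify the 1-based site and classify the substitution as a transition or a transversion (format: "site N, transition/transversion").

site 20, transition

Site 20 changes C→T. C is a pyrimidine and T is a pyrimidine, so this is a transition.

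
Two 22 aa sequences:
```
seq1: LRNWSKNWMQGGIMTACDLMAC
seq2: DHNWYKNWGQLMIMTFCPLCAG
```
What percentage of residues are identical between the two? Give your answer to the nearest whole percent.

10 positions differ (1, 2, 5, 9, 11, 12, 16, 18, 20, 22), so 12 of 22 match: 12/22 = 54.55%.

55%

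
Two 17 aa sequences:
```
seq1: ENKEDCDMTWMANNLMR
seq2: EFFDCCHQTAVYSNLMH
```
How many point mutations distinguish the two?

Comparing position by position, 11 positions differ: 2 (N/F), 3 (K/F), 4 (E/D), 5 (D/C), 7 (D/H), 8 (M/Q), 10 (W/A), 11 (M/V), 12 (A/Y), 13 (N/S), 17 (R/H).

11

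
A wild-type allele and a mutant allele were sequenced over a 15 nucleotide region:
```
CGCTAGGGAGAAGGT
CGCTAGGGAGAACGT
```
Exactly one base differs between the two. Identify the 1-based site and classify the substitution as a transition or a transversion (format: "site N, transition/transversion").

site 13, transversion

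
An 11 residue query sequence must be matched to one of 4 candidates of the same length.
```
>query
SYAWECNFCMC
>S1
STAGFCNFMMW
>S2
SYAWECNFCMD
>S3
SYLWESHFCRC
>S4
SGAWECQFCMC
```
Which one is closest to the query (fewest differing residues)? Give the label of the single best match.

S2

S1 differs at 5 residues; S2 differs at 1 residue; S3 differs at 4 residues; S4 differs at 2 residues. The closest is S2.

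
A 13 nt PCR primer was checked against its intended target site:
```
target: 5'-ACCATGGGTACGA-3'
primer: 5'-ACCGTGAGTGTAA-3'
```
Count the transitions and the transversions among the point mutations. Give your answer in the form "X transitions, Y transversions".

5 transitions, 0 transversions

Mismatches (1-based):
site 4: A→G (purine→purine, transition)
site 7: G→A (purine→purine, transition)
site 10: A→G (purine→purine, transition)
site 11: C→T (pyrimidine→pyrimidine, transition)
site 12: G→A (purine→purine, transition)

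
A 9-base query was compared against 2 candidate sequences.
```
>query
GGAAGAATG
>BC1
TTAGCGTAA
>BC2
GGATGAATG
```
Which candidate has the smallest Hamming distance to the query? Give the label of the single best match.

BC1 differs at 8 bases; BC2 differs at 1 base. The closest is BC2.

BC2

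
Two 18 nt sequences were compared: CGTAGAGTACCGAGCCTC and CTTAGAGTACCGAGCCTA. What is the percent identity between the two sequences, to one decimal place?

2 positions differ (2, 18), so 16 of 18 match: 16/18 = 88.89%.

88.9%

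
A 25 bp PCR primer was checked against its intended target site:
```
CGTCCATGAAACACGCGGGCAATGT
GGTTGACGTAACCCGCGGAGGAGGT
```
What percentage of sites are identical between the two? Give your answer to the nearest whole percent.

60%

Mismatches at positions 1, 4, 5, 7, 9, 13, 19, 20, 21, 23 (1-based): 10 of 25.
Identical positions: 15/25 = 60% → 60%.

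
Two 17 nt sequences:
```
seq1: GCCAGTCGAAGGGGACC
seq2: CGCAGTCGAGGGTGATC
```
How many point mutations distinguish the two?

The sequences differ at sites 1, 2, 10, 13, 16 (1-based) — 5 in total.

5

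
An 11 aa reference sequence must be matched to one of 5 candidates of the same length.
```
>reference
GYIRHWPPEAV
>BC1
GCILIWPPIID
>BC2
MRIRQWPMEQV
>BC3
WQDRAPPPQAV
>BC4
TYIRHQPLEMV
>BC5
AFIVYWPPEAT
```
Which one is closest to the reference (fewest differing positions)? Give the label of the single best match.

BC4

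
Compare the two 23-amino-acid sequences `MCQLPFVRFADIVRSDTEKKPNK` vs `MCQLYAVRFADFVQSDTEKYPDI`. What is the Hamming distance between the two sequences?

Comparing position by position, 7 residues differ: 5 (P/Y), 6 (F/A), 12 (I/F), 14 (R/Q), 20 (K/Y), 22 (N/D), 23 (K/I).

7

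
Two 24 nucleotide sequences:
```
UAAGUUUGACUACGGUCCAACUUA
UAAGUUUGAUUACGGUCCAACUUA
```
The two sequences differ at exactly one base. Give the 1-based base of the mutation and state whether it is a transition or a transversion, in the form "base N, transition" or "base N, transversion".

The sequences differ only at base 10: C→U (pyrimidine→pyrimidine), a transition.

base 10, transition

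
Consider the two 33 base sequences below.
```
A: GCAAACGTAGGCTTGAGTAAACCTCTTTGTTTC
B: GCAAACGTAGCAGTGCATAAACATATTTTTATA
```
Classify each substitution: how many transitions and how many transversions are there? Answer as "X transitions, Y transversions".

1 transition, 9 transversions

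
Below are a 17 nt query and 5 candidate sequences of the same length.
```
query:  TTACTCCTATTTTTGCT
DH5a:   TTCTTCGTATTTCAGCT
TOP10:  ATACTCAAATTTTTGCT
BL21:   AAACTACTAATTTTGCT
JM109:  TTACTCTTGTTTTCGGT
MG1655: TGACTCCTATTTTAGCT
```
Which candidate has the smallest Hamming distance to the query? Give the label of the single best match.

MG1655

Hamming distances to query — DH5a: 5; TOP10: 3; BL21: 4; JM109: 4; MG1655: 2.
Smallest is MG1655 with 2 mismatches.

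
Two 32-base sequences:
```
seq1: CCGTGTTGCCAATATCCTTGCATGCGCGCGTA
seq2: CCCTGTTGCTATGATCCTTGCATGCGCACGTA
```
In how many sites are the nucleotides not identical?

5

Comparing position by position, 5 sites differ: 3 (G/C), 10 (C/T), 12 (A/T), 13 (T/G), 28 (G/A).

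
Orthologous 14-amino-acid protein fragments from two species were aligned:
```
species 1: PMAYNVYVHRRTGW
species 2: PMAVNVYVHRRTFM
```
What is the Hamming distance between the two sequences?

The sequences differ at residues 4, 13, 14 (1-based) — 3 in total.

3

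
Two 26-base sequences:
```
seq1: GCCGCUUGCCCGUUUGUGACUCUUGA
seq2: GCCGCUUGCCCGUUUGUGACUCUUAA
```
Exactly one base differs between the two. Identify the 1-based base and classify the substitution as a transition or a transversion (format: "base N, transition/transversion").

The sequences differ only at base 25: G→A (purine→purine), a transition.

base 25, transition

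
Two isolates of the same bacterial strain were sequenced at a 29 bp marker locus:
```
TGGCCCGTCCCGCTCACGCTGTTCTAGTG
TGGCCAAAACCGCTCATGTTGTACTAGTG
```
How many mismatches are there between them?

The sequences differ at bases 6, 7, 8, 9, 17, 19, 23 (1-based) — 7 in total.

7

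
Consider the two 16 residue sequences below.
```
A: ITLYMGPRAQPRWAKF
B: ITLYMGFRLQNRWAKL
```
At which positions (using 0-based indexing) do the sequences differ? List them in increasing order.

Differences at position 6 (P→F), position 8 (A→L), position 10 (P→N), position 15 (F→L).

6, 8, 10, 15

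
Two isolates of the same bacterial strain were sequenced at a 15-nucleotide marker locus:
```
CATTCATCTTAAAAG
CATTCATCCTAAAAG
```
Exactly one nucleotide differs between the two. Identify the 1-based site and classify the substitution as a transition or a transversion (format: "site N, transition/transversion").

site 9, transition

The sequences differ only at site 9: T→C (pyrimidine→pyrimidine), a transition.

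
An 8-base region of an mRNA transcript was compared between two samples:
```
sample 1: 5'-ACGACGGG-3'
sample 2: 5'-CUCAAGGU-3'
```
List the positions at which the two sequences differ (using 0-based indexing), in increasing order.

Differences at position 0 (A→C), position 1 (C→U), position 2 (G→C), position 4 (C→A), position 7 (G→U).

0, 1, 2, 4, 7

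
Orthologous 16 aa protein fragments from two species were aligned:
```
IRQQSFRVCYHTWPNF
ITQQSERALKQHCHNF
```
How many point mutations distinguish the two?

9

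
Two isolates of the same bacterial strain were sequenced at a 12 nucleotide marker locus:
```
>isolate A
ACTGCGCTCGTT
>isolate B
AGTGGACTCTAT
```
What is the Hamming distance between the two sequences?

5

The sequences differ at bases 2, 5, 6, 10, 11 (1-based) — 5 in total.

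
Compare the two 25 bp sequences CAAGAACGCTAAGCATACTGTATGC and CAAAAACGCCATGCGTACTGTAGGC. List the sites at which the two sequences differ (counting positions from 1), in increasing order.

Differences at site 4 (G→A), site 10 (T→C), site 12 (A→T), site 15 (A→G), site 23 (T→G).

4, 10, 12, 15, 23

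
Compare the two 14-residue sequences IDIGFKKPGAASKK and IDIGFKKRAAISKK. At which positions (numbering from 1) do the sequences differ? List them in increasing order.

Differences at position 8 (P→R), position 9 (G→A), position 11 (A→I).

8, 9, 11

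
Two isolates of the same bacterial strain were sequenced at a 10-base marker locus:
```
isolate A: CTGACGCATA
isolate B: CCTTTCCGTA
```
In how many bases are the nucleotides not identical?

Mismatches (1-based): base 2: T→C; base 3: G→T; base 4: A→T; base 5: C→T; base 6: G→C; base 8: A→G.

6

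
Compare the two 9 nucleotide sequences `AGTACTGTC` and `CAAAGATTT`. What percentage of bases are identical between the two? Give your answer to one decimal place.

22.2%

Mismatches at positions 1, 2, 3, 5, 6, 7, 9 (1-based): 7 of 9.
Identical positions: 2/9 = 22.22% → 22.2%.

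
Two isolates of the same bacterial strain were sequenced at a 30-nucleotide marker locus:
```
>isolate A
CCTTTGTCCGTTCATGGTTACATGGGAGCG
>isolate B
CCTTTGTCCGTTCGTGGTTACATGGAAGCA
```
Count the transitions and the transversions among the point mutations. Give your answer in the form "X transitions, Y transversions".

Mismatches (1-based):
base 14: A→G (purine→purine, transition)
base 26: G→A (purine→purine, transition)
base 30: G→A (purine→purine, transition)

3 transitions, 0 transversions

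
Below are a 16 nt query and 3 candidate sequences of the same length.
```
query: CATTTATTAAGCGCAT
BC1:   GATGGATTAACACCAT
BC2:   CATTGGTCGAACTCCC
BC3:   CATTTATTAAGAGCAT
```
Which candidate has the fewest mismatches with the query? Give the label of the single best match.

BC1 differs at 6 bases; BC2 differs at 8 bases; BC3 differs at 1 base. The closest is BC3.

BC3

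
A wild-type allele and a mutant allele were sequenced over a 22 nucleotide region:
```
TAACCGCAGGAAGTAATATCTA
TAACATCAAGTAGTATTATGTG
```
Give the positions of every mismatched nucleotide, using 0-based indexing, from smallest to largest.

Scanning 0-based: 4: C/A; 5: G/T; 8: G/A; 10: A/T; 15: A/T; 19: C/G; 21: A/G.

4, 5, 8, 10, 15, 19, 21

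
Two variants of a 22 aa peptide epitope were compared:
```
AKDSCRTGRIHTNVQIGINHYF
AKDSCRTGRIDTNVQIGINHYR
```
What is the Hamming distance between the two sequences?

2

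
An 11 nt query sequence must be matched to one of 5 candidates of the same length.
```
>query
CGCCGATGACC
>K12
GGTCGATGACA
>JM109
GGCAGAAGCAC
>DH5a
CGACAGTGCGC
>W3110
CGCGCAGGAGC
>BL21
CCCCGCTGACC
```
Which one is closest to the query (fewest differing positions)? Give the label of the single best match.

K12 differs at 3 positions; JM109 differs at 5 positions; DH5a differs at 5 positions; W3110 differs at 4 positions; BL21 differs at 2 positions. The closest is BL21.

BL21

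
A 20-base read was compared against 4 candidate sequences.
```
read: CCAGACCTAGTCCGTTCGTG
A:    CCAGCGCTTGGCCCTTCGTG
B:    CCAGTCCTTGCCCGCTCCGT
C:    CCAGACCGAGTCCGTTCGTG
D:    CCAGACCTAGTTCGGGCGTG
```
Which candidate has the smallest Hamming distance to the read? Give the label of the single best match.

A differs at 5 bases; B differs at 7 bases; C differs at 1 base; D differs at 3 bases. The closest is C.

C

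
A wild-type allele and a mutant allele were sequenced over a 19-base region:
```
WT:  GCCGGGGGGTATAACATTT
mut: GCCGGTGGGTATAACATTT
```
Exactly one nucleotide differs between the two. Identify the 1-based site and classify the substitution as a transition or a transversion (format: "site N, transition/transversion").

site 6, transversion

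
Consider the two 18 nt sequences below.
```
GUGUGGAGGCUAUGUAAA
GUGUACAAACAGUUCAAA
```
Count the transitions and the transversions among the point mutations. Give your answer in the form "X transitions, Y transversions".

5 transitions, 3 transversions

Mismatches (1-based):
site 5: G→A (purine→purine, transition)
site 6: G→C (purine→pyrimidine, transversion)
site 8: G→A (purine→purine, transition)
site 9: G→A (purine→purine, transition)
site 11: U→A (pyrimidine→purine, transversion)
site 12: A→G (purine→purine, transition)
site 14: G→U (purine→pyrimidine, transversion)
site 15: U→C (pyrimidine→pyrimidine, transition)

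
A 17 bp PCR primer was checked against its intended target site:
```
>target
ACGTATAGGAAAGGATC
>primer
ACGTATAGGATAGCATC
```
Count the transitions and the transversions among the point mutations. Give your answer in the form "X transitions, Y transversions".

Mismatches (1-based):
base 11: A→T (purine→pyrimidine, transversion)
base 14: G→C (purine→pyrimidine, transversion)

0 transitions, 2 transversions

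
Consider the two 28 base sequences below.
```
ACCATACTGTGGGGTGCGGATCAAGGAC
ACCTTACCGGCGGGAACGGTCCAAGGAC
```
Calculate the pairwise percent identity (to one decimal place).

71.4%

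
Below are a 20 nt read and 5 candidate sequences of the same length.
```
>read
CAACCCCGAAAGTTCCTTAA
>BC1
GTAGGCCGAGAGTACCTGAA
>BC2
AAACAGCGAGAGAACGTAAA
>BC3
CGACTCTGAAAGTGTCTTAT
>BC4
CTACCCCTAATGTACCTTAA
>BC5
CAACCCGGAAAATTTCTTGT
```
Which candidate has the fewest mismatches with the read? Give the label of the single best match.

BC1 differs at 7 sites; BC2 differs at 8 sites; BC3 differs at 6 sites; BC4 differs at 4 sites; BC5 differs at 5 sites. The closest is BC4.

BC4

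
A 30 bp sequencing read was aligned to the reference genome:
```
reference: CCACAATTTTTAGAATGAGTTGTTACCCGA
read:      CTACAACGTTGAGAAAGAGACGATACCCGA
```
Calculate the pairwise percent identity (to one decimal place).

8 positions differ (2, 7, 8, 11, 16, 20, 21, 23), so 22 of 30 match: 22/30 = 73.33%.

73.3%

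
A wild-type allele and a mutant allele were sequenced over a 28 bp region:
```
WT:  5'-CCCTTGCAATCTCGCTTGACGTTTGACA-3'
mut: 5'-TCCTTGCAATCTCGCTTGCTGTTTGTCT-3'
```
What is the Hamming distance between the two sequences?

Mismatches (1-based): site 1: C→T; site 19: A→C; site 20: C→T; site 26: A→T; site 28: A→T.

5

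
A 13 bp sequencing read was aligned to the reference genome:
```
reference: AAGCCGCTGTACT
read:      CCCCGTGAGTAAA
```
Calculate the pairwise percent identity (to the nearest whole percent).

9 positions differ (1, 2, 3, 5, 6, 7, 8, 12, 13), so 4 of 13 match: 4/13 = 30.77%.

31%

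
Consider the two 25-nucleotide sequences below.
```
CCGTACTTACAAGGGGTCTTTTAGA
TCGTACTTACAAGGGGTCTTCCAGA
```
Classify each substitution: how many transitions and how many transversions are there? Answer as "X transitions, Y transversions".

Transitions (purine↔purine or pyrimidine↔pyrimidine): 1 C→T, 21 T→C, 22 T→C.
Transversions (purine↔pyrimidine): none.

3 transitions, 0 transversions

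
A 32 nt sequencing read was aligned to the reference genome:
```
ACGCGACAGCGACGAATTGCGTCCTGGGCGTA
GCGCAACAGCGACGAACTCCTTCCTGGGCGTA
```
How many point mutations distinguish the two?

Comparing position by position, 5 bases differ: 1 (A/G), 5 (G/A), 17 (T/C), 19 (G/C), 21 (G/T).

5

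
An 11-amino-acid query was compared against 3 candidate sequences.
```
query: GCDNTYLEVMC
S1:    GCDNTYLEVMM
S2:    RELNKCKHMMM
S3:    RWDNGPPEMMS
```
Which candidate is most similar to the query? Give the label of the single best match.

S1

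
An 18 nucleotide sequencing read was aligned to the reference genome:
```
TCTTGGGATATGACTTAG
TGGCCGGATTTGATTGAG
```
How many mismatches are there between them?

7

The sequences differ at positions 2, 3, 4, 5, 10, 14, 16 (1-based) — 7 in total.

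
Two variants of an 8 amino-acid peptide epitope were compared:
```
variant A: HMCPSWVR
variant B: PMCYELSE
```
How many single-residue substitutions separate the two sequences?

6

Mismatches (1-based): residue 1: H→P; residue 4: P→Y; residue 5: S→E; residue 6: W→L; residue 7: V→S; residue 8: R→E.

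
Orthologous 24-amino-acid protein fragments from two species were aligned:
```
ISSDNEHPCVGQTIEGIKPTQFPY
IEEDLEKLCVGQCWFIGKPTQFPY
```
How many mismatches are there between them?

Comparing position by position, 10 residues differ: 2 (S/E), 3 (S/E), 5 (N/L), 7 (H/K), 8 (P/L), 13 (T/C), 14 (I/W), 15 (E/F), 16 (G/I), 17 (I/G).

10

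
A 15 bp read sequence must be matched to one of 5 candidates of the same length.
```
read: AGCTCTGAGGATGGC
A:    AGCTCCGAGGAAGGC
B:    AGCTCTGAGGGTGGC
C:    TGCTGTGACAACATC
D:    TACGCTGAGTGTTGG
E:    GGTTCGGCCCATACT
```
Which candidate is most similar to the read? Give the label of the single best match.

B

Hamming distances to read — A: 2; B: 1; C: 7; D: 7; E: 9.
Smallest is B with 1 mismatch.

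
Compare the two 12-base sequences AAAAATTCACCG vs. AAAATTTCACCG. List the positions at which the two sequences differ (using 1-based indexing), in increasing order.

5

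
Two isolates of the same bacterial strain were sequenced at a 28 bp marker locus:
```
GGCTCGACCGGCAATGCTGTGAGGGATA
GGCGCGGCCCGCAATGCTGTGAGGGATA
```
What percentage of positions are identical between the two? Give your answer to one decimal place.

Mismatches at positions 4, 7, 10 (1-based): 3 of 28.
Identical positions: 25/28 = 89.29% → 89.3%.

89.3%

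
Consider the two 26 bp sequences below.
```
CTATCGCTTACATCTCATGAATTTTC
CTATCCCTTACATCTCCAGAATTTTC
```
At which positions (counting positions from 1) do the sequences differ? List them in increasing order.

6, 17, 18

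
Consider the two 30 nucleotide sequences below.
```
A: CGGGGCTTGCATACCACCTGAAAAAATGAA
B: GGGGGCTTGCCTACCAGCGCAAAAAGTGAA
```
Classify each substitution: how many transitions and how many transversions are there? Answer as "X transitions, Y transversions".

1 transition, 5 transversions

Mismatches (1-based):
position 1: C→G (pyrimidine→purine, transversion)
position 11: A→C (purine→pyrimidine, transversion)
position 17: C→G (pyrimidine→purine, transversion)
position 19: T→G (pyrimidine→purine, transversion)
position 20: G→C (purine→pyrimidine, transversion)
position 26: A→G (purine→purine, transition)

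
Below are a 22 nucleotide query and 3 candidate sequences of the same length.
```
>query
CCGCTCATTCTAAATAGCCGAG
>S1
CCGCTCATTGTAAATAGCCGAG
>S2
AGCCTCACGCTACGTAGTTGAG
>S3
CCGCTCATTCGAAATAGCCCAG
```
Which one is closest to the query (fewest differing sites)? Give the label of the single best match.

S1

S1 differs at 1 site; S2 differs at 9 sites; S3 differs at 2 sites. The closest is S1.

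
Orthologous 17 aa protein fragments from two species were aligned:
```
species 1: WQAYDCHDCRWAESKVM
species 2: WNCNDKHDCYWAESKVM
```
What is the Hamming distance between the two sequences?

The sequences differ at residues 2, 3, 4, 6, 10 (1-based) — 5 in total.

5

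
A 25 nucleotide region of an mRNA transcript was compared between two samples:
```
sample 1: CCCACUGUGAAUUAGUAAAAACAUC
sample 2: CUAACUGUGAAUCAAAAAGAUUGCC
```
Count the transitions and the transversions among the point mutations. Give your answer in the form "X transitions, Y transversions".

7 transitions, 3 transversions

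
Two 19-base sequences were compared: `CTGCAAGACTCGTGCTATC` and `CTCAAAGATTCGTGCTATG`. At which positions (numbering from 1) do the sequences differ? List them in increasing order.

Differences at position 3 (G→C), position 4 (C→A), position 9 (C→T), position 19 (C→G).

3, 4, 9, 19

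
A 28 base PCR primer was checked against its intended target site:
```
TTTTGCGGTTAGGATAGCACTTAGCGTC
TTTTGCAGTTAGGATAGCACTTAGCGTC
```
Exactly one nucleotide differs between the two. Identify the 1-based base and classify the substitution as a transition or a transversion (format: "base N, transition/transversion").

Base 7 changes G→A. G is a purine and A is a purine, so this is a transition.

base 7, transition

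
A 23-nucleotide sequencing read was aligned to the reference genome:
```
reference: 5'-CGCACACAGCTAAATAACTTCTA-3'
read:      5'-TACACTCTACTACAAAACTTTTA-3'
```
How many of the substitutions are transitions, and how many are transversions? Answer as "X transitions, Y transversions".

Transitions (purine↔purine or pyrimidine↔pyrimidine): 1 C→T, 2 G→A, 9 G→A, 21 C→T.
Transversions (purine↔pyrimidine): 6 A→T, 8 A→T, 13 A→C, 15 T→A.

4 transitions, 4 transversions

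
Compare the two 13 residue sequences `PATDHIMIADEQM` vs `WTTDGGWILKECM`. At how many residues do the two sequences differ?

The sequences differ at residues 1, 2, 5, 6, 7, 9, 10, 12 (1-based) — 8 in total.

8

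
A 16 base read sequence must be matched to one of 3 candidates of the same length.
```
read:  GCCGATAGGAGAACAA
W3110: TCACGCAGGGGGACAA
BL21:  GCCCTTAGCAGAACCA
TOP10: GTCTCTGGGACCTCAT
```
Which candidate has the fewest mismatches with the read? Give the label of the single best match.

Hamming distances to read — W3110: 7; BL21: 4; TOP10: 8.
Smallest is BL21 with 4 mismatches.

BL21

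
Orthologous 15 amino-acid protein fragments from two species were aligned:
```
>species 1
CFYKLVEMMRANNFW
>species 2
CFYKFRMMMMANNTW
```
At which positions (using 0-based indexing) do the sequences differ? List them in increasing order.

Scanning 0-based: 4: L/F; 5: V/R; 6: E/M; 9: R/M; 13: F/T.

4, 5, 6, 9, 13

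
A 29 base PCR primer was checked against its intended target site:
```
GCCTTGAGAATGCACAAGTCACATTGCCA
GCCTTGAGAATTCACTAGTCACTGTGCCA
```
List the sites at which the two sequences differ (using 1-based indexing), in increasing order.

Differences at site 12 (G→T), site 16 (A→T), site 23 (A→T), site 24 (T→G).

12, 16, 23, 24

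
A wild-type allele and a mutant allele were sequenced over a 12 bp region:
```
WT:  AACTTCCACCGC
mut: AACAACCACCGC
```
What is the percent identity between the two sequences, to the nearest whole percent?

83%

Mismatches at positions 4, 5 (1-based): 2 of 12.
Identical positions: 10/12 = 83.33% → 83%.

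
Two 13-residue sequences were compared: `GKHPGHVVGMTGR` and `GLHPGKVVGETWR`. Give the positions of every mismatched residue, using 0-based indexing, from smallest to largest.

1, 5, 9, 11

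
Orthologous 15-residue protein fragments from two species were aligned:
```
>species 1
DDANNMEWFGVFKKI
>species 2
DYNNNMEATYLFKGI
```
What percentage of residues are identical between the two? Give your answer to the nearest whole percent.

53%

7 positions differ (2, 3, 8, 9, 10, 11, 14), so 8 of 15 match: 8/15 = 53.33%.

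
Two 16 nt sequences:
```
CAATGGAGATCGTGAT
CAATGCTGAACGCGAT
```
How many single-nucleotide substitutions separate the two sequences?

4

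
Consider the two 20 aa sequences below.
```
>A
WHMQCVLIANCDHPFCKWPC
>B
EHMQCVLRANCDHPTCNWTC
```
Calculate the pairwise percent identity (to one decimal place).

75.0%

5 positions differ (1, 8, 15, 17, 19), so 15 of 20 match: 15/20 = 75%.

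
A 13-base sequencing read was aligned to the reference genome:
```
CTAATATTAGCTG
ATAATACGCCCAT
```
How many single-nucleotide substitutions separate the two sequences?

Comparing position by position, 7 positions differ: 1 (C/A), 7 (T/C), 8 (T/G), 9 (A/C), 10 (G/C), 12 (T/A), 13 (G/T).

7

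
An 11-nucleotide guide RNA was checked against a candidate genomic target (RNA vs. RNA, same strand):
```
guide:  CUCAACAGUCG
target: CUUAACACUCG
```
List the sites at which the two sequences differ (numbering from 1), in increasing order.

Scanning 1-based: 3: C/U; 8: G/C.

3, 8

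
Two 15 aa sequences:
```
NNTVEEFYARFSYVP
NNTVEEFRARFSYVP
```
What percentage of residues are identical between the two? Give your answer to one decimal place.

93.3%

Mismatch at position 8 (1-based): 1 of 15.
Identical positions: 14/15 = 93.33% → 93.3%.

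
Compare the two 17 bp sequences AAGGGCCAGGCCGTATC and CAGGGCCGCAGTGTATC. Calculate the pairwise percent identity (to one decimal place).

64.7%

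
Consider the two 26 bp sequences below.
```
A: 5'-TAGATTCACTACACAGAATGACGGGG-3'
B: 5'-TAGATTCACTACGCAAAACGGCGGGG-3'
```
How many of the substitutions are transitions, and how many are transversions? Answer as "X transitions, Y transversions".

Mismatches (1-based):
site 13: A→G (purine→purine, transition)
site 16: G→A (purine→purine, transition)
site 19: T→C (pyrimidine→pyrimidine, transition)
site 21: A→G (purine→purine, transition)

4 transitions, 0 transversions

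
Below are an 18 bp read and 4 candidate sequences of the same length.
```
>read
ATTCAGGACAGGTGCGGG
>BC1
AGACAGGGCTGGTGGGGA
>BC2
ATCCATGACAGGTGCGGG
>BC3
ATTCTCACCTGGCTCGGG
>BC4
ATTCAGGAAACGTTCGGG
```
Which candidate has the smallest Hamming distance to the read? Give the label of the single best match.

BC1 differs at 6 positions; BC2 differs at 2 positions; BC3 differs at 7 positions; BC4 differs at 3 positions. The closest is BC2.

BC2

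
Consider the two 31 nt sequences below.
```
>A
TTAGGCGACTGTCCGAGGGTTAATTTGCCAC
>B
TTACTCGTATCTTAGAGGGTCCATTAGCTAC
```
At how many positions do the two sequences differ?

Comparing position by position, 11 positions differ: 4 (G/C), 5 (G/T), 8 (A/T), 9 (C/A), 11 (G/C), 13 (C/T), 14 (C/A), 21 (T/C), 22 (A/C), 26 (T/A), 29 (C/T).

11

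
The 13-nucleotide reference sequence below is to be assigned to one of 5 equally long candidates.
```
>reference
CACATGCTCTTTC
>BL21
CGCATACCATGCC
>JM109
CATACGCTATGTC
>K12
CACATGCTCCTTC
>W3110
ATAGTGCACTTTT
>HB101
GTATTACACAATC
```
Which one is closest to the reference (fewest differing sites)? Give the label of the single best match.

K12

Hamming distances to reference — BL21: 6; JM109: 4; K12: 1; W3110: 6; HB101: 8.
Smallest is K12 with 1 mismatch.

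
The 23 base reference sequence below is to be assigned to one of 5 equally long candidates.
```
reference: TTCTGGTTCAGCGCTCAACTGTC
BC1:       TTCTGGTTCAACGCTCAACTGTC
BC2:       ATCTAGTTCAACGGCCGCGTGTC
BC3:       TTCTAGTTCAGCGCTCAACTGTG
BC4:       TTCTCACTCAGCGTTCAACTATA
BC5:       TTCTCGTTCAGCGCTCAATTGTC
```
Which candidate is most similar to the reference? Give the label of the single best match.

BC1

BC1 differs at 1 site; BC2 differs at 8 sites; BC3 differs at 2 sites; BC4 differs at 6 sites; BC5 differs at 2 sites. The closest is BC1.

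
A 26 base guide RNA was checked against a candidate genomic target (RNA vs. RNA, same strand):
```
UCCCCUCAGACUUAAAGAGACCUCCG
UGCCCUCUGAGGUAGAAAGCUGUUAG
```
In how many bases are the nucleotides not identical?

11

Comparing position by position, 11 bases differ: 2 (C/G), 8 (A/U), 11 (C/G), 12 (U/G), 15 (A/G), 17 (G/A), 20 (A/C), 21 (C/U), 22 (C/G), 24 (C/U), 25 (C/A).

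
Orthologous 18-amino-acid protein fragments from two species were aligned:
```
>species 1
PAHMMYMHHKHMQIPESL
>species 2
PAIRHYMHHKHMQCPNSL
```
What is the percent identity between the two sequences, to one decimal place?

Mismatches at positions 3, 4, 5, 14, 16 (1-based): 5 of 18.
Identical positions: 13/18 = 72.22% → 72.2%.

72.2%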